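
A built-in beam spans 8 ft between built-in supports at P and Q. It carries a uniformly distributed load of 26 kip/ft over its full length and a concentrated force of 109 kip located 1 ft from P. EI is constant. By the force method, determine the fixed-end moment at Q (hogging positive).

Take the two fixed-end moments M_P, M_Q as redundants; the released structure is the simple span PQ.
On the primary (simply-supported) span, the end slopes from the loading are:
  at P: UDL 26: wL³/(24EI) = 554.7/EI
  at Q: UDL 26: wL³/(24EI) = 554.7/EI
  at P: point load 109 at a = 1: Pab(L + b)/(6LEI) = 238.4/EI
  at Q: point load 109 at a = 1: Pab(L + a)/(6LEI) = 143.1/EI
  θ_P0 = 793.1/EI,  θ_Q0 = 697.7/EI
Flexibility coefficients: a unit moment at one end gives L/(3EI) there and L/(6EI) at the far end, so f₁₁ = f₂₂ = 2.667/EI and f₁₂ = f₂₁ = 1.333/EI.
Compatibility — zero rotation at each built-in end:
  2.667 M_P + 1.333 M_Q = 793.1
  1.333 M_P + 2.667 M_Q = 697.7
Solving the pair gives M_P = 222.1 kip·ft and M_Q = 150.6 kip·ft (hogging).

M_Q = 150.6 kip·ft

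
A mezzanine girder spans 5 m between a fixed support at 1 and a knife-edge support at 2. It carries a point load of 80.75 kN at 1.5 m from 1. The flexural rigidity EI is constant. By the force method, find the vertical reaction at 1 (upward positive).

R_1 = 70.94 kN

Take the reaction at 2 as the redundant and release it; the primary structure is a cantilever fixed at 1.
Downward deflection at the released point 2 due to the loads:
  point load 80.75 at a = 1.5: Pa²(3L − a)/(6EI) = 408.8/EI
Tip deflection under a unit load at 2: L³/(3EI) = 41.67/EI.
The prop prevents deflection at 2: R_2 = δ_0/δ_{22} = 408.8/41.67 = 9.811 kN.
Vertical equilibrium: R_1 = ΣP − R_2 = 80.75 − 9.811 = 70.94 kN.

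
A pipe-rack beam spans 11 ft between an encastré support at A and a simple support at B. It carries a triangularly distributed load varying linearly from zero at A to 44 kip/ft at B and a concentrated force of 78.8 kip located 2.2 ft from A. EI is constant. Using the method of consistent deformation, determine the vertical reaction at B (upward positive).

R_B = 137.5 kip

Remove the prop at B; the released (primary) structure is a cantilever built in at A.
Downward deflection at the released point B due to the loads:
  triangular load, peak 44 at the free end: 11w₀L⁴/(120EI) = 59052/EI
  point load 78.8 at a = 2.2: Pa²(3L − a)/(6EI) = 1958/EI
  δ_0 = 61010/EI
Tip deflection under a unit load at B: L³/(3EI) = 443.7/EI.
The prop prevents deflection at B: R_B = δ_0/δ_{BB} = 61010/443.7 = 137.5 kip.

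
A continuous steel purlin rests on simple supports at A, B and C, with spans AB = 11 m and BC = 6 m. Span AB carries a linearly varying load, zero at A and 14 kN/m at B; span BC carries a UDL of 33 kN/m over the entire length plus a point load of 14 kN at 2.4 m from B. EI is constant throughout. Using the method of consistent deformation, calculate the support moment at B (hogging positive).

Insert a hinge at B; M_B is the redundant, and each span becomes simply supported.
Discontinuity in slope at B on the released structure — sum the simple-span end rotations:
  span AB: triangular load, peak 14: w₀L³/(45EI) = 414.1/EI
  span BC: UDL 33: wL³/(24EI) = 297/EI
  span BC: point load 14 at a = 2.4: Pab(L + b)/(6LEI) = 32.26/EI
  relative rotation θ_0 = (414.1 + 329.3)/EI = 743.3/EI
A unit hogging moment at B produces rotation L₁/(3EI) + L₂/(3EI) = 5.667/EI.
Slope continuity at B: θ_0 = M_B·5.667/EI, so M_B = 743.3/5.667 = 131.2 kN·m (hogging).

M_B = 131.2 kN·m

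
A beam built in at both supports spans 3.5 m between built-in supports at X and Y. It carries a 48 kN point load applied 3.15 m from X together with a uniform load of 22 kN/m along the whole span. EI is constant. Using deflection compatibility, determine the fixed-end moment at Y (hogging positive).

Take the two fixed-end moments M_X, M_Y as redundants; the released structure is the simple span XY.
End rotations of the released simple span under the applied load (×1/EI):
  at X: point load 48 at a = 3.15: Pab(L + b)/(6LEI) = 9.702/EI
  at Y: point load 48 at a = 3.15: Pab(L + a)/(6LEI) = 16.76/EI
  at X: UDL 22: wL³/(24EI) = 39.3/EI
  at Y: UDL 22: wL³/(24EI) = 39.3/EI
  θ_X0 = 49/EI,  θ_Y0 = 56.06/EI
Flexibility coefficients: a unit moment at one end gives L/(3EI) there and L/(6EI) at the far end, so f₁₁ = f₂₂ = 1.167/EI and f₁₂ = f₂₁ = 0.5833/EI.
Compatibility — zero rotation at each built-in end:
  1.167 M_X + 0.5833 M_Y = 49
  0.5833 M_X + 1.167 M_Y = 56.06
Solving the pair gives M_X = 23.97 kN·m and M_Y = 36.07 kN·m (hogging).

M_Y = 36.07 kN·m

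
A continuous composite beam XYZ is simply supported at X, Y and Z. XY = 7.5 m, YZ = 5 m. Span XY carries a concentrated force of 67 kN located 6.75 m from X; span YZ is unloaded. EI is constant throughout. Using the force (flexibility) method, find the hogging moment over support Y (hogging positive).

Take M_Y as the redundant. Released structure: two simple spans XY and YZ with a hinge at Y.
Discontinuity in slope at Y on the released structure — sum the simple-span end rotations:
  span XY: point load 67 at a = 6.75: Pab(L + a)/(6LEI) = 107.4/EI
  relative rotation θ_0 = (107.4 + 0)/EI = 107.4/EI
A unit hogging moment at Y produces rotation L₁/(3EI) + L₂/(3EI) = 4.167/EI.
Slope continuity at Y: θ_0 = M_Y·4.167/EI, so M_Y = 107.4/4.167 = 25.78 kN·m (hogging).

M_Y = 25.78 kN·m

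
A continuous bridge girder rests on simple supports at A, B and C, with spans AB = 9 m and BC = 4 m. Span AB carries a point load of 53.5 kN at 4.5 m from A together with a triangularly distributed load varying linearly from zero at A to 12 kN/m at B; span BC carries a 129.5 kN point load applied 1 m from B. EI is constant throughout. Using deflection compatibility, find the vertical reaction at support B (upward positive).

R_B = 208.1 kN

Take M_B as the redundant. Released structure: two simple spans AB and BC with a hinge at B.
Discontinuity in slope at B on the released structure — sum the simple-span end rotations:
  span AB: point load 53.5 at a = 4.5: Pab(L + a)/(6LEI) = 270.8/EI
  span AB: triangular load, peak 12: w₀L³/(45EI) = 194.4/EI
  span BC: point load 129.5 at a = 1: Pab(L + b)/(6LEI) = 113.3/EI
  relative rotation θ_0 = (465.2 + 113.3)/EI = 578.6/EI
A unit hogging moment at B produces rotation L₁/(3EI) + L₂/(3EI) = 4.333/EI.
Compatibility: M_B·(L₁+L₂)/(3EI) = θ_0, giving M_B = 133.5 kN·m (hogging).
Span AB, ΣM about A with M_B applied at B: R_B^{AB}·9 = 564.8 + 133.5, so R_B^{AB} = 77.58 kN and R_A = 107.5 − 77.58 = 29.92 kN.
Span BC, ΣM about C: R_B^{BC}·4 = 388.5 + 133.5, so R_B^{BC} = 130.5 kN and R_C = 129.5 − 130.5 = -1.003 kN.
R_B = 77.58 + 130.5 = 208.1 kN.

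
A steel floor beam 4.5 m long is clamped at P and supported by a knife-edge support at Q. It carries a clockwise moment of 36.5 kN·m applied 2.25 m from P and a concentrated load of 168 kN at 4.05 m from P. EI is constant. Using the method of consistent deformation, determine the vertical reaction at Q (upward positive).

Release the roller at Q. Primary structure: cantilever fixed at P.
Free-end deflection of the primary structure under the applied loading (downward +):
  clockwise couple 36.5 at a = 2.25: M₀a(2L − a)/(2EI) = 277.2/EI
  point load 168 at a = 4.05: Pa²(3L − a)/(6EI) = 4340/EI
  δ_0 = 4617/EI
Flexibility coefficient — unit upward force at Q: δ_{QQ} = L³/(3EI) = 30.38/EI.
Compatibility at Q: δ_0 − R_Q·δ_{QQ} = 0, so R_Q = 4617/30.38 = 152 kN.

R_Q = 152 kN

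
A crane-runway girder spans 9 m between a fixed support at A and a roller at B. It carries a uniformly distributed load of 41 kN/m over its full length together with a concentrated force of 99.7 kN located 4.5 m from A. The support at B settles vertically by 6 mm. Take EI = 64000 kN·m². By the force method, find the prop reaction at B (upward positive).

Take the reaction at B as the redundant and release it; the primary structure is a cantilever fixed at A.
Primary-structure tip deflection at B by superposition:
  UDL 41: wL⁴/(8EI) = 33625/EI
  point load 99.7 at a = 4.5: Pa²(3L − a)/(6EI) = 7571/EI
  δ_0 = 41196/EI
Tip deflection under a unit load at B: L³/(3EI) = 243/EI.
With EI = 64000 kN·m²: δ_0 = 0.64369 m and δ_{BB} = 0.003797 m/kN.
Compatibility — the beam at B must follow the support down by 0.006 m: δ_0 − R_B·δ_{BB} = 0.006, so R_B = (0.64369 − 0.006)/0.003797 = 168 kN.

R_B = 168 kN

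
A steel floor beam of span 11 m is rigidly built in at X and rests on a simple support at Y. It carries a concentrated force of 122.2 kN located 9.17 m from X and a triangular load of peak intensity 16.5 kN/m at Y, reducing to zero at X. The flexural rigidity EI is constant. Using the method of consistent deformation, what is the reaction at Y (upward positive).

Remove the prop at Y; the released (primary) structure is a cantilever built in at X.
Downward deflection at the released point Y due to the loads:
  point load 122.2 at a = 9.17: Pa²(3L − a)/(6EI) = 40812/EI
  triangular load, peak 16.5 at the free end: 11w₀L⁴/(120EI) = 22145/EI
  δ_0 = 62956/EI
Flexibility coefficient — unit upward force at Y: δ_{YY} = L³/(3EI) = 443.7/EI.
Compatibility at Y: δ_0 − R_Y·δ_{YY} = 0, so R_Y = 62956/443.7 = 141.9 kN.

R_Y = 141.9 kN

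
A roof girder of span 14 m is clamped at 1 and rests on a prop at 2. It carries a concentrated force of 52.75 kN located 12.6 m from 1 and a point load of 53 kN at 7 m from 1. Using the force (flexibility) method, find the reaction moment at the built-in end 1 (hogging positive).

Remove the prop at 2; the released (primary) structure is a cantilever built in at 1.
Downward deflection at the released point 2 due to the loads:
  point load 52.75 at a = 12.6: Pa²(3L − a)/(6EI) = 41035/EI
  point load 53 at a = 7: Pa²(3L − a)/(6EI) = 15149/EI
  δ_0 = 56185/EI
Tip deflection under a unit load at 2: L³/(3EI) = 914.7/EI.
Compatibility at 2: δ_0 − R_2·δ_{22} = 0, so R_2 = 56185/914.7 = 61.43 kN.
Moment equilibrium about 1: M_1 = Σ(load moments about 1) − R_2·L = 1036 − 61.43×14 = 175.7 kN·m.

M_1 = 175.7 kN·m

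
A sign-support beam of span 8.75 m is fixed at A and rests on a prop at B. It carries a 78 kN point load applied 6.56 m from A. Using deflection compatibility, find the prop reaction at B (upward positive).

Release the roller at B. Primary structure: cantilever fixed at A.
Primary-structure tip deflection at B by superposition:
  point load 78 at a = 6.56: Pa²(3L − a)/(6EI) = 11015/EI
Flexibility coefficient — unit upward force at B: δ_{BB} = L³/(3EI) = 223.3/EI.
Compatibility at B: δ_0 − R_B·δ_{BB} = 0, so R_B = 11015/223.3 = 49.33 kN.

R_B = 49.33 kN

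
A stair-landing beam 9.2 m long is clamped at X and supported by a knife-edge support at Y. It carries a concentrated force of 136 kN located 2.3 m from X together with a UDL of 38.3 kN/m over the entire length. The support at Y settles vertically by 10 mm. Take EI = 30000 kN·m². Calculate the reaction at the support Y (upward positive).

R_Y = 142.7 kN

Choose R_Y as the redundant. The primary structure is the cantilever fixed at X.
Free-end deflection of the primary structure under the applied loading (downward +):
  point load 136 at a = 2.3: Pa²(3L − a)/(6EI) = 3034/EI
  UDL 38.3: wL⁴/(8EI) = 34297/EI
  δ_0 = 37331/EI
Tip deflection under a unit load at Y: L³/(3EI) = 259.6/EI.
With EI = 30000 kN·m²: δ_0 = 1.2444 m and δ_{YY} = 0.008652 m/kN.
Compatibility — the beam at Y must follow the support down by 0.01 m: δ_0 − R_Y·δ_{YY} = 0.01, so R_Y = (1.2444 − 0.01)/0.008652 = 142.7 kN.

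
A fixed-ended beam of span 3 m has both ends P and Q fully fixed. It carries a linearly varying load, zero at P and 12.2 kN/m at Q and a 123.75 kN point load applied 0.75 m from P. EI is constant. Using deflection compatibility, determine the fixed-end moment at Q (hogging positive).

M_Q = 22.89 kN·m

Release both end moments; the primary structure is a simply-supported span PQ with redundants M_P and M_Q.
Simple-span end rotations at P and Q under the given loads:
  at P: triangular load, peak 12.2: 7w₀L³/(360EI) = 6.405/EI
  at Q: triangular load, peak 12.2: w₀L³/(45EI) = 7.32/EI
  at P: point load 123.75 at a = 0.75: Pab(L + b)/(6LEI) = 60.91/EI
  at Q: point load 123.75 at a = 0.75: Pab(L + a)/(6LEI) = 43.51/EI
  θ_P0 = 67.31/EI,  θ_Q0 = 50.83/EI
Flexibility coefficients: a unit moment at one end gives L/(3EI) there and L/(6EI) at the far end, so f₁₁ = f₂₂ = 1/EI and f₁₂ = f₂₁ = 0.5/EI.
Compatibility — zero rotation at each built-in end:
  1 M_P + 0.5 M_Q = 67.31
  0.5 M_P + 1 M_Q = 50.83
Solving the pair gives M_P = 55.87 kN·m and M_Q = 22.89 kN·m (hogging).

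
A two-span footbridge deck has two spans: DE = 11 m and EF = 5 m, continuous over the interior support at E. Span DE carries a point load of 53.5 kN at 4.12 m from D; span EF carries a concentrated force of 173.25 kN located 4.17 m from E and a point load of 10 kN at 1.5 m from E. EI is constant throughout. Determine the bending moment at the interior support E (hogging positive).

M_E = 89.78 kN·m

Release continuity at E by inserting a hinge; the redundant is the internal moment M_E. The primary structure is two simply-supported spans DE and EF.
End slopes at the hinge E, treating each span as simply supported:
  span DE: point load 53.5 at a = 4.12: Pab(L + a)/(6LEI) = 347.4/EI
  span EF: point load 173.25 at a = 4.17: Pab(L + b)/(6LEI) = 116.5/EI
  span EF: point load 10 at a = 1.5: Pab(L + b)/(6LEI) = 14.88/EI
  relative rotation θ_0 = (347.4 + 131.4)/EI = 478.8/EI
A unit hogging moment at E produces rotation L₁/(3EI) + L₂/(3EI) = 5.333/EI.
Compatibility: M_E·(L₁+L₂)/(3EI) = θ_0, giving M_E = 89.78 kN·m (hogging).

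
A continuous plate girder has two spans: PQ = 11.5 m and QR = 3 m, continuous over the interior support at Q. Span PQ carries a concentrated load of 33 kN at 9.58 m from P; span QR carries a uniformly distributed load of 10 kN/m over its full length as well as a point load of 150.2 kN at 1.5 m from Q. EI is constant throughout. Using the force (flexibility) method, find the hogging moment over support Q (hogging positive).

M_Q = 58.17 kN·m

Take M_Q as the redundant. Released structure: two simple spans PQ and QR with a hinge at Q.
End slopes at the hinge Q, treating each span as simply supported:
  span PQ: point load 33 at a = 9.58: Pab(L + a)/(6LEI) = 185.4/EI
  span QR: UDL 10: wL³/(24EI) = 11.25/EI
  span QR: point load 150.2 at a = 1.5: Pab(L + b)/(6LEI) = 84.49/EI
  relative rotation θ_0 = (185.4 + 95.74)/EI = 281.2/EI
A unit hogging moment at Q produces rotation L₁/(3EI) + L₂/(3EI) = 4.833/EI.
Slope continuity at Q: θ_0 = M_Q·4.833/EI, so M_Q = 281.2/4.833 = 58.17 kN·m (hogging).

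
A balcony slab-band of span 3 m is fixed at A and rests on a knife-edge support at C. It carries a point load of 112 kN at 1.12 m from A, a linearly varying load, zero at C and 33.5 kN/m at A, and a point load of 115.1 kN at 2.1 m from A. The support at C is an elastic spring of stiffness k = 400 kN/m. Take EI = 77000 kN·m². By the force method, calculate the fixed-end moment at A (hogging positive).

Remove the prop at C; the released (primary) structure is a cantilever built in at A.
Free-end deflection of the primary structure under the applied loading (downward +):
  point load 112 at a = 1.12: Pa²(3L − a)/(6EI) = 184.5/EI
  triangular load, peak 33.5 at the fixed end: w₀L⁴/(30EI) = 90.45/EI
  point load 115.1 at a = 2.1: Pa²(3L − a)/(6EI) = 583.7/EI
  δ_0 = 858.7/EI
Tip deflection under a unit load at C: L³/(3EI) = 9/EI.
With EI = 77000 kN·m²: δ_0 = 0.011152 m and δ_{CC} = 0.000117 m/kN.
Compatibility — the spring shortens by R_C/k under the reaction it provides: δ_0 − R_C·δ_{CC} = R_C/k. With 1/k = 0.0025 m/kN, R_C = δ_0 / (δ_{CC} + 1/k) = 0.011152 / (0.000117 + 0.0025) = 4.262 kN.
Moment equilibrium about A: M_A = Σ(load moments about A) − R_C·L = 417.4 − 4.262×3 = 404.6 kN·m.

M_A = 404.6 kN·m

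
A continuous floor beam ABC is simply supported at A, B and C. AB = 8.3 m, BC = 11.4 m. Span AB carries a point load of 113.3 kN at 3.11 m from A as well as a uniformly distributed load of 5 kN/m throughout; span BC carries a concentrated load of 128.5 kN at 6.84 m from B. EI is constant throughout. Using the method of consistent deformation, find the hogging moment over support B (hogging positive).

M_B = 224.4 kN·m

Take M_B as the redundant. Released structure: two simple spans AB and BC with a hinge at B.
Rotations at B on the released spans (each span's end-slope, ×1/EI):
  span AB: point load 113.3 at a = 3.11: Pab(L + a)/(6LEI) = 419/EI
  span AB: UDL 5: wL³/(24EI) = 119.1/EI
  span BC: point load 128.5 at a = 6.84: Pab(L + b)/(6LEI) = 935.2/EI
  relative rotation θ_0 = (538.1 + 935.2)/EI = 1473/EI
A unit hogging moment at B produces rotation L₁/(3EI) + L₂/(3EI) = 6.567/EI.
Slope continuity at B: θ_0 = M_B·6.567/EI, so M_B = 1473/6.567 = 224.4 kN·m (hogging).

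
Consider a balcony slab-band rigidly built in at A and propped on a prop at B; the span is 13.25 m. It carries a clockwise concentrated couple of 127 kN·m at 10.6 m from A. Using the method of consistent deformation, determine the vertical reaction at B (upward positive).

R_B = 13.8 kN

Remove the prop at B; the released (primary) structure is a cantilever built in at A.
Downward deflection at the released point B due to the loads:
  clockwise couple 127 at a = 10.6: M₀a(2L − a)/(2EI) = 10702/EI
Tip deflection under a unit load at B: L³/(3EI) = 775.4/EI.
Compatibility at B: δ_0 − R_B·δ_{BB} = 0, so R_B = 10702/775.4 = 13.8 kN.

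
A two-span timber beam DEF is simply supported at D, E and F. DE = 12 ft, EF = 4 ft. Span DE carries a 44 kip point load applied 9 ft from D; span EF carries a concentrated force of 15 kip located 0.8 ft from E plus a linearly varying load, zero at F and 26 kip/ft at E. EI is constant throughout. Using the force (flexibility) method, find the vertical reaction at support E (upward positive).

R_E = 104.4 kip

Release continuity at E by inserting a hinge; the redundant is the internal moment M_E. The primary structure is two simply-supported spans DE and EF.
Discontinuity in slope at E on the released structure — sum the simple-span end rotations:
  span DE: point load 44 at a = 9: Pab(L + a)/(6LEI) = 346.5/EI
  span EF: point load 15 at a = 0.8: Pab(L + b)/(6LEI) = 11.52/EI
  span EF: triangular load, peak 26: w₀L³/(45EI) = 36.98/EI
  relative rotation θ_0 = (346.5 + 48.5)/EI = 395/EI
A unit hogging moment at E produces rotation L₁/(3EI) + L₂/(3EI) = 5.333/EI.
Compatibility: M_E·(L₁+L₂)/(3EI) = θ_0, giving M_E = 74.06 kip·ft (hogging).
Span DE, ΣM about D with M_E applied at E: R_E^{DE}·12 = 396 + 74.06, so R_E^{DE} = 39.17 kip and R_D = 44 − 39.17 = 4.828 kip.
Span EF, ΣM about F: R_E^{EF}·4 = 186.7 + 74.06, so R_E^{EF} = 65.18 kip and R_F = 67 − 65.18 = 1.818 kip.
R_E = 39.17 + 65.18 = 104.4 kip.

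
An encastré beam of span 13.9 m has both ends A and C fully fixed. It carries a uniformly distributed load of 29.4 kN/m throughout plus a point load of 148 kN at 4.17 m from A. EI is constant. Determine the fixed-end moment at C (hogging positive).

Take the two fixed-end moments M_A, M_C as redundants; the released structure is the simple span AC.
Simple-span end rotations at A and C under the given loads:
  at A: UDL 29.4: wL³/(24EI) = 3290/EI
  at C: UDL 29.4: wL³/(24EI) = 3290/EI
  at A: point load 148 at a = 4.17: Pab(L + b)/(6LEI) = 1701/EI
  at C: point load 148 at a = 4.17: Pab(L + a)/(6LEI) = 1301/EI
  θ_A0 = 4991/EI,  θ_C0 = 4591/EI
Flexibility coefficients: a unit moment at one end gives L/(3EI) there and L/(6EI) at the far end, so f₁₁ = f₂₂ = 4.633/EI and f₁₂ = f₂₁ = 2.317/EI.
Compatibility — zero rotation at each built-in end:
  4.633 M_A + 2.317 M_C = 4991
  2.317 M_A + 4.633 M_C = 4591
Solving the pair gives M_A = 775.8 kN·m and M_C = 603 kN·m (hogging).

M_C = 603 kN·m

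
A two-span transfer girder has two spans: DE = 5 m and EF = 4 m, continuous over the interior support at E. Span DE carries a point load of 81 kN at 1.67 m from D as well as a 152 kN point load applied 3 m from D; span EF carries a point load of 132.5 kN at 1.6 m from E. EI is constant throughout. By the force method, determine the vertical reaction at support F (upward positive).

R_F = 13.08 kN

Release continuity at E by inserting a hinge; the redundant is the internal moment M_E. The primary structure is two simply-supported spans DE and EF.
Discontinuity in slope at E on the released structure — sum the simple-span end rotations:
  span DE: point load 81 at a = 1.67: Pab(L + a)/(6LEI) = 100.1/EI
  span DE: point load 152 at a = 3: Pab(L + a)/(6LEI) = 243.2/EI
  span EF: point load 132.5 at a = 1.6: Pab(L + b)/(6LEI) = 135.7/EI
  relative rotation θ_0 = (343.3 + 135.7)/EI = 479/EI
A unit hogging moment at E produces rotation L₁/(3EI) + L₂/(3EI) = 3/EI.
Compatibility: M_E·(L₁+L₂)/(3EI) = θ_0, giving M_E = 159.7 kN·m (hogging).
Span EF, ΣM about F: R_E^{EF}·4 = 318 + 159.7, so R_E^{EF} = 119.4 kN and R_F = 132.5 − 119.4 = 13.08 kN.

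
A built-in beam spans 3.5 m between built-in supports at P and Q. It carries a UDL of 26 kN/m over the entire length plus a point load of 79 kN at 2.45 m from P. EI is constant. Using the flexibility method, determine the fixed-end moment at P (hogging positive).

Release both end moments; the primary structure is a simply-supported span PQ with redundants M_P and M_Q.
Simple-span end rotations at P and Q under the given loads:
  at P: UDL 26: wL³/(24EI) = 46.45/EI
  at Q: UDL 26: wL³/(24EI) = 46.45/EI
  at P: point load 79 at a = 2.45: Pab(L + b)/(6LEI) = 44.03/EI
  at Q: point load 79 at a = 2.45: Pab(L + a)/(6LEI) = 57.58/EI
  θ_P0 = 90.48/EI,  θ_Q0 = 104/EI
Flexibility coefficients: a unit moment at one end gives L/(3EI) there and L/(6EI) at the far end, so f₁₁ = f₂₂ = 1.167/EI and f₁₂ = f₂₁ = 0.5833/EI.
Compatibility — zero rotation at each built-in end:
  1.167 M_P + 0.5833 M_Q = 90.48
  0.5833 M_P + 1.167 M_Q = 104
Solving the pair gives M_P = 43.96 kN·m and M_Q = 67.19 kN·m (hogging).

M_P = 43.96 kN·m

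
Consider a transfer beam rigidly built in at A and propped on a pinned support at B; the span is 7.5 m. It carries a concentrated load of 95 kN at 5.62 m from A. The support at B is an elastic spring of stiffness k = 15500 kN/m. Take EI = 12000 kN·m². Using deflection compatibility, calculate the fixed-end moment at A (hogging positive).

Release the roller at B. Primary structure: cantilever fixed at A.
Downward deflection at the released point B due to the loads:
  point load 95 at a = 5.62: Pa²(3L − a)/(6EI) = 8441/EI
Tip deflection under a unit load at B: L³/(3EI) = 140.6/EI.
With EI = 12000 kN·m²: δ_0 = 0.70345 m and δ_{BB} = 0.011719 m/kN.
Compatibility — the spring shortens by R_B/k under the reaction it provides: δ_0 − R_B·δ_{BB} = R_B/k. With 1/k = 0.000065 m/kN, R_B = δ_0 / (δ_{BB} + 1/k) = 0.70345 / (0.011719 + 0.000065) = 59.7 kN.
Moment equilibrium about A: M_A = Σ(load moments about A) − R_B·L = 533.9 − 59.7×7.5 = 86.15 kN·m.

M_A = 86.15 kN·m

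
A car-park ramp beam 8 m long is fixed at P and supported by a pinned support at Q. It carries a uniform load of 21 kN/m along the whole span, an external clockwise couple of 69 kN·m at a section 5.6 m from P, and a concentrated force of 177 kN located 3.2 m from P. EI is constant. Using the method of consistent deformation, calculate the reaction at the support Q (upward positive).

Release the roller at Q. Primary structure: cantilever fixed at P.
Downward deflection at the released point Q due to the loads:
  UDL 21: wL⁴/(8EI) = 10752/EI
  clockwise couple 69 at a = 5.6: M₀a(2L − a)/(2EI) = 2009/EI
  point load 177 at a = 3.2: Pa²(3L − a)/(6EI) = 6283/EI
  δ_0 = 19045/EI
Tip deflection under a unit load at Q: L³/(3EI) = 170.7/EI.
Compatibility at Q: δ_0 − R_Q·δ_{QQ} = 0, so R_Q = 19045/170.7 = 111.6 kN.

R_Q = 111.6 kN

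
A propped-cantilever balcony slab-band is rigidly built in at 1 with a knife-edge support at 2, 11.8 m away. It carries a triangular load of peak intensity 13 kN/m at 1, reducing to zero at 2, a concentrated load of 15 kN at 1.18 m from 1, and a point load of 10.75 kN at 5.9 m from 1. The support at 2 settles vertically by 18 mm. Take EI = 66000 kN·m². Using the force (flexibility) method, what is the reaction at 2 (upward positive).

Remove the prop at 2; the released (primary) structure is a cantilever built in at 1.
Downward deflection at the released point 2 due to the loads:
  triangular load, peak 13 at the fixed end: w₀L⁴/(30EI) = 8401/EI
  point load 15 at a = 1.18: Pa²(3L − a)/(6EI) = 119.1/EI
  point load 10.75 at a = 5.9: Pa²(3L − a)/(6EI) = 1840/EI
  δ_0 = 10360/EI
Tip deflection under a unit load at 2: L³/(3EI) = 547.7/EI.
With EI = 66000 kN·m²: δ_0 = 0.15697 m and δ_{22} = 0.008298 m/kN.
Compatibility — the beam at 2 must follow the support down by 0.018 m: δ_0 − R_2·δ_{22} = 0.018, so R_2 = (0.15697 − 0.018)/0.008298 = 16.75 kN.

R_2 = 16.75 kN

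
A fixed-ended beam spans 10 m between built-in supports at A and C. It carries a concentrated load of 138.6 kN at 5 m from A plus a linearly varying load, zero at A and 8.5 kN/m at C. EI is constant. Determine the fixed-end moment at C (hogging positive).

Take the two fixed-end moments M_A, M_C as redundants; the released structure is the simple span AC.
On the primary (simply-supported) span, the end slopes from the loading are:
  at A: point load 138.6 at a = 5: Pab(L + b)/(6LEI) = 866.2/EI
  at C: point load 138.6 at a = 5: Pab(L + a)/(6LEI) = 866.2/EI
  at A: triangular load, peak 8.5: 7w₀L³/(360EI) = 165.3/EI
  at C: triangular load, peak 8.5: w₀L³/(45EI) = 188.9/EI
  θ_A0 = 1032/EI,  θ_C0 = 1055/EI
Flexibility coefficients: a unit moment at one end gives L/(3EI) there and L/(6EI) at the far end, so f₁₁ = f₂₂ = 3.333/EI and f₁₂ = f₂₁ = 1.667/EI.
Compatibility — zero rotation at each built-in end:
  3.333 M_A + 1.667 M_C = 1032
  1.667 M_A + 3.333 M_C = 1055
Solving the pair gives M_A = 201.6 kN·m and M_C = 215.8 kN·m (hogging).

M_C = 215.8 kN·m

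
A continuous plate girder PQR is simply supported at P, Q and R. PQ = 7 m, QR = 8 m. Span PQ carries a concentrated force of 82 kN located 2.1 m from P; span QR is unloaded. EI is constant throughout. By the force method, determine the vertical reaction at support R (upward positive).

R_R = -4.57 kN

Release continuity at Q by inserting a hinge; the redundant is the internal moment M_Q. The primary structure is two simply-supported spans PQ and QR.
Discontinuity in slope at Q on the released structure — sum the simple-span end rotations:
  span PQ: point load 82 at a = 2.1: Pab(L + a)/(6LEI) = 182.8/EI
  relative rotation θ_0 = (182.8 + 0)/EI = 182.8/EI
A unit hogging moment at Q produces rotation L₁/(3EI) + L₂/(3EI) = 5/EI.
Slope continuity at Q: θ_0 = M_Q·5/EI, so M_Q = 182.8/5 = 36.56 kN·m (hogging).
Span QR, ΣM about R: R_Q^{QR}·8 = 0 + 36.56, so R_Q^{QR} = 4.57 kN and R_R = 0 − 4.57 = -4.57 kN.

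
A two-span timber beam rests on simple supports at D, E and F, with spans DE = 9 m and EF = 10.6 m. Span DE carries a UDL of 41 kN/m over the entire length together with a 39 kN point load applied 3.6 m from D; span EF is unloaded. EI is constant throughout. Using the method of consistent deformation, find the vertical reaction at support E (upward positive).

Take M_E as the redundant. Released structure: two simple spans DE and EF with a hinge at E.
End slopes at the hinge E, treating each span as simply supported:
  span DE: UDL 41: wL³/(24EI) = 1245/EI
  span DE: point load 39 at a = 3.6: Pab(L + a)/(6LEI) = 176.9/EI
  relative rotation θ_0 = (1422 + 0)/EI = 1422/EI
A unit hogging moment at E produces rotation L₁/(3EI) + L₂/(3EI) = 6.533/EI.
Compatibility: M_E·(L₁+L₂)/(3EI) = θ_0, giving M_E = 217.7 kN·m (hogging).
Span DE, ΣM about D with M_E applied at E: R_E^{DE}·9 = 1801 + 217.7, so R_E^{DE} = 224.3 kN and R_D = 408 − 224.3 = 183.7 kN.
Span EF, ΣM about F: R_E^{EF}·10.6 = 0 + 217.7, so R_E^{EF} = 20.54 kN and R_F = 0 − 20.54 = -20.54 kN.
R_E = 224.3 + 20.54 = 244.8 kN.

R_E = 244.8 kN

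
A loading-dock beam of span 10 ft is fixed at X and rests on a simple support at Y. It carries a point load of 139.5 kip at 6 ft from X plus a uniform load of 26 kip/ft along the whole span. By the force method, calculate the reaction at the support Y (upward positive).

R_Y = 157.8 kip

Remove the prop at Y; the released (primary) structure is a cantilever built in at X.
Deflection at Y on the released cantilever, summing each load's contribution:
  point load 139.5 at a = 6: Pa²(3L − a)/(6EI) = 20088/EI
  UDL 26: wL⁴/(8EI) = 32500/EI
  δ_0 = 52588/EI
Flexibility coefficient — unit upward force at Y: δ_{YY} = L³/(3EI) = 333.3/EI.
The prop prevents deflection at Y: R_Y = δ_0/δ_{YY} = 52588/333.3 = 157.8 kip.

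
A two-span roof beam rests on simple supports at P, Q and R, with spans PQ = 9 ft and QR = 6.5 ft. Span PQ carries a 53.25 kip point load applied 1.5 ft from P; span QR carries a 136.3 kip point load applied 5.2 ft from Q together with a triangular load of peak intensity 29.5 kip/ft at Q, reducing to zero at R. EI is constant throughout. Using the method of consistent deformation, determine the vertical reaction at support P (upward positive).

Release continuity at Q by inserting a hinge; the redundant is the internal moment M_Q. The primary structure is two simply-supported spans PQ and QR.
Discontinuity in slope at Q on the released structure — sum the simple-span end rotations:
  span PQ: point load 53.25 at a = 1.5: Pab(L + a)/(6LEI) = 116.5/EI
  span QR: point load 136.3 at a = 5.2: Pab(L + b)/(6LEI) = 184.3/EI
  span QR: triangular load, peak 29.5: w₀L³/(45EI) = 180/EI
  relative rotation θ_0 = (116.5 + 364.3)/EI = 480.8/EI
A unit hogging moment at Q produces rotation L₁/(3EI) + L₂/(3EI) = 5.167/EI.
Compatibility: M_Q·(L₁+L₂)/(3EI) = θ_0, giving M_Q = 93.06 kip·ft (hogging).
Span PQ, ΣM about P with M_Q applied at Q: R_Q^{PQ}·9 = 79.88 + 93.06, so R_Q^{PQ} = 19.21 kip and R_P = 53.25 − 19.21 = 34.04 kip.

R_P = 34.04 kip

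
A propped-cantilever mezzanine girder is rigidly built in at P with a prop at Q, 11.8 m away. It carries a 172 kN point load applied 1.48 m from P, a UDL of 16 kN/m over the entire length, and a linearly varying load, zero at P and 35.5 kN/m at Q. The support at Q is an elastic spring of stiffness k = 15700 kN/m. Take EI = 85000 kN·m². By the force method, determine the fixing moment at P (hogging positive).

Release the roller at Q. Primary structure: cantilever fixed at P.
Free-end deflection of the primary structure under the applied loading (downward +):
  point load 172 at a = 1.48: Pa²(3L − a)/(6EI) = 2130/EI
  UDL 16: wL⁴/(8EI) = 38776/EI
  triangular load, peak 35.5 at the free end: 11w₀L⁴/(120EI) = 63091/EI
  δ_0 = 103997/EI
Flexibility coefficient — unit upward force at Q: δ_{QQ} = L³/(3EI) = 547.7/EI.
With EI = 85000 kN·m²: δ_0 = 1.2235 m and δ_{QQ} = 0.006443 m/kN.
Compatibility — the spring shortens by R_Q/k under the reaction it provides: δ_0 − R_Q·δ_{QQ} = R_Q/k. With 1/k = 0.000064 m/kN, R_Q = δ_0 / (δ_{QQ} + 1/k) = 1.2235 / (0.006443 + 0.000064) = 188 kN.
Moment equilibrium about P: M_P = Σ(load moments about P) − R_Q·L = 3016 − 188×11.8 = 797.4 kN·m.

M_P = 797.4 kN·m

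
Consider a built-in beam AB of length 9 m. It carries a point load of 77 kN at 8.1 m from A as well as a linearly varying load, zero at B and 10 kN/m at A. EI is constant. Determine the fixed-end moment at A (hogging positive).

Release both end moments; the primary structure is a simply-supported span AB with redundants M_A and M_B.
End rotations of the released simple span under the applied load (×1/EI):
  at A: point load 77 at a = 8.1: Pab(L + b)/(6LEI) = 102.9/EI
  at B: point load 77 at a = 8.1: Pab(L + a)/(6LEI) = 177.8/EI
  at A: triangular load, peak 10: w₀L³/(45EI) = 162/EI
  at B: triangular load, peak 10: 7w₀L³/(360EI) = 141.8/EI
  θ_A0 = 264.9/EI,  θ_B0 = 319.5/EI
Flexibility coefficients: a unit moment at one end gives L/(3EI) there and L/(6EI) at the far end, so f₁₁ = f₂₂ = 3/EI and f₁₂ = f₂₁ = 1.5/EI.
Compatibility — zero rotation at each built-in end:
  3 M_A + 1.5 M_B = 264.9
  1.5 M_A + 3 M_B = 319.5
Solving the pair gives M_A = 46.74 kN·m and M_B = 83.13 kN·m (hogging).

M_A = 46.74 kN·m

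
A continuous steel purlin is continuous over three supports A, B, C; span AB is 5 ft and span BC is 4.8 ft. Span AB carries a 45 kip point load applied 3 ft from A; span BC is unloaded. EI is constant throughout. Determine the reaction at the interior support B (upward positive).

R_B = 36 kip

Release continuity at B by inserting a hinge; the redundant is the internal moment M_B. The primary structure is two simply-supported spans AB and BC.
End slopes at the hinge B, treating each span as simply supported:
  span AB: point load 45 at a = 3: Pab(L + a)/(6LEI) = 72/EI
  relative rotation θ_0 = (72 + 0)/EI = 72/EI
A unit hogging moment at B produces rotation L₁/(3EI) + L₂/(3EI) = 3.267/EI.
Slope continuity at B: θ_0 = M_B·3.267/EI, so M_B = 72/3.267 = 22.04 kip·ft (hogging).
Span AB, ΣM about A with M_B applied at B: R_B^{AB}·5 = 135 + 22.04, so R_B^{AB} = 31.41 kip and R_A = 45 − 31.41 = 13.59 kip.
Span BC, ΣM about C: R_B^{BC}·4.8 = 0 + 22.04, so R_B^{BC} = 4.592 kip and R_C = 0 − 4.592 = -4.592 kip.
R_B = 31.41 + 4.592 = 36 kip.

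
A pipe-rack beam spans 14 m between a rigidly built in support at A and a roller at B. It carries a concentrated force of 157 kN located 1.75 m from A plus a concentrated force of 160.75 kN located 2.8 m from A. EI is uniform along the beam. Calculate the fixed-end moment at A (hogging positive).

M_A = 549.5 kN·m

Release the roller at B. Primary structure: cantilever fixed at A.
Free-end deflection of the primary structure under the applied loading (downward +):
  point load 157 at a = 1.75: Pa²(3L − a)/(6EI) = 3225/EI
  point load 160.75 at a = 2.8: Pa²(3L − a)/(6EI) = 8234/EI
  δ_0 = 11459/EI
Flexibility coefficient — unit upward force at B: δ_{BB} = L³/(3EI) = 914.7/EI.
The prop prevents deflection at B: R_B = δ_0/δ_{BB} = 11459/914.7 = 12.53 kN.
Moment equilibrium about A: M_A = Σ(load moments about A) − R_B·L = 724.9 − 12.53×14 = 549.5 kN·m.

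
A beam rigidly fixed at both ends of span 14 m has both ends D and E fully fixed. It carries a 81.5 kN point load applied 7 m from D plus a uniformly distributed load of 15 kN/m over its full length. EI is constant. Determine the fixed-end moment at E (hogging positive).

M_E = 387.6 kN·m

Take the two fixed-end moments M_D, M_E as redundants; the released structure is the simple span DE.
On the primary (simply-supported) span, the end slopes from the loading are:
  at D: point load 81.5 at a = 7: Pab(L + b)/(6LEI) = 998.4/EI
  at E: point load 81.5 at a = 7: Pab(L + a)/(6LEI) = 998.4/EI
  at D: UDL 15: wL³/(24EI) = 1715/EI
  at E: UDL 15: wL³/(24EI) = 1715/EI
  θ_D0 = 2713/EI,  θ_E0 = 2713/EI
Flexibility coefficients: a unit moment at one end gives L/(3EI) there and L/(6EI) at the far end, so f₁₁ = f₂₂ = 4.667/EI and f₁₂ = f₂₁ = 2.333/EI.
Compatibility — zero rotation at each built-in end:
  4.667 M_D + 2.333 M_E = 2713
  2.333 M_D + 4.667 M_E = 2713
Solving the pair gives M_D = 387.6 kN·m and M_E = 387.6 kN·m (hogging).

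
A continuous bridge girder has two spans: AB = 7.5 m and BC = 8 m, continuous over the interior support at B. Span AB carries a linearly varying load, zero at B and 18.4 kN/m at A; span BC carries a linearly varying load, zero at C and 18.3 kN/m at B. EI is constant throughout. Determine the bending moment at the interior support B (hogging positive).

Take M_B as the redundant. Released structure: two simple spans AB and BC with a hinge at B.
Discontinuity in slope at B on the released structure — sum the simple-span end rotations:
  span AB: triangular load, peak 18.4: 7w₀L³/(360EI) = 150.9/EI
  span BC: triangular load, peak 18.3: w₀L³/(45EI) = 208.2/EI
  relative rotation θ_0 = (150.9 + 208.2)/EI = 359.2/EI
A unit hogging moment at B produces rotation L₁/(3EI) + L₂/(3EI) = 5.167/EI.
Slope continuity at B: θ_0 = M_B·5.167/EI, so M_B = 359.2/5.167 = 69.51 kN·m (hogging).

M_B = 69.51 kN·m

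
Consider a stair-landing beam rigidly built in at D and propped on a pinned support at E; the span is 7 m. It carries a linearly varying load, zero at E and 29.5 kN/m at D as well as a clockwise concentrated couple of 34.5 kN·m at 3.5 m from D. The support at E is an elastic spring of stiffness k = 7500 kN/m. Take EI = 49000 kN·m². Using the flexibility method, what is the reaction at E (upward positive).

Take the reaction at E as the redundant and release it; the primary structure is a cantilever fixed at D.
Deflection at E on the released cantilever, summing each load's contribution:
  triangular load, peak 29.5 at the fixed end: w₀L⁴/(30EI) = 2361/EI
  clockwise couple 34.5 at a = 3.5: M₀a(2L − a)/(2EI) = 633.9/EI
  δ_0 = 2995/EI
Tip deflection under a unit load at E: L³/(3EI) = 114.3/EI.
With EI = 49000 kN·m²: δ_0 = 0.061121 m and δ_{EE} = 0.002333 m/kN.
Compatibility — the spring shortens by R_E/k under the reaction it provides: δ_0 − R_E·δ_{EE} = R_E/k. With 1/k = 0.000133 m/kN, R_E = δ_0 / (δ_{EE} + 1/k) = 0.061121 / (0.002333 + 0.000133) = 24.78 kN.

R_E = 24.78 kN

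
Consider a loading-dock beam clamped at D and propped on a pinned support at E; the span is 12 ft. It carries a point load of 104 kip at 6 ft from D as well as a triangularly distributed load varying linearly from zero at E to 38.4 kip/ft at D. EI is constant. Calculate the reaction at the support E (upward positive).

Release the roller at E. Primary structure: cantilever fixed at D.
Deflection at E on the released cantilever, summing each load's contribution:
  point load 104 at a = 6: Pa²(3L − a)/(6EI) = 18720/EI
  triangular load, peak 38.4 at the fixed end: w₀L⁴/(30EI) = 26542/EI
  δ_0 = 45262/EI
Tip deflection under a unit load at E: L³/(3EI) = 576/EI.
The prop prevents deflection at E: R_E = δ_0/δ_{EE} = 45262/576 = 78.58 kip.

R_E = 78.58 kip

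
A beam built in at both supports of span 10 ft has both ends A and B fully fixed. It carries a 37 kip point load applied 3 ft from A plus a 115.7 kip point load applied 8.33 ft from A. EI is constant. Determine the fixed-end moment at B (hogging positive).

M_B = 157.4 kip·ft

Release both end moments; the primary structure is a simply-supported span AB with redundants M_A and M_B.
End rotations of the released simple span under the applied load (×1/EI):
  at A: point load 37 at a = 3: Pab(L + b)/(6LEI) = 220.2/EI
  at B: point load 37 at a = 3: Pab(L + a)/(6LEI) = 168.3/EI
  at A: point load 115.7 at a = 8.33: Pab(L + b)/(6LEI) = 313.1/EI
  at B: point load 115.7 at a = 8.33: Pab(L + a)/(6LEI) = 491.7/EI
  θ_A0 = 533.2/EI,  θ_B0 = 660.1/EI
Flexibility coefficients: a unit moment at one end gives L/(3EI) there and L/(6EI) at the far end, so f₁₁ = f₂₂ = 3.333/EI and f₁₂ = f₂₁ = 1.667/EI.
Compatibility — zero rotation at each built-in end:
  3.333 M_A + 1.667 M_B = 533.2
  1.667 M_A + 3.333 M_B = 660.1
Solving the pair gives M_A = 81.27 kip·ft and M_B = 157.4 kip·ft (hogging).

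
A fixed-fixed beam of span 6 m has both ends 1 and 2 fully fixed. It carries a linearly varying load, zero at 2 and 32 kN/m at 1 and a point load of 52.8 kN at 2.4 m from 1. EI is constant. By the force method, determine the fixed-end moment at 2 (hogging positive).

Release both end moments; the primary structure is a simply-supported span 12 with redundants M_1 and M_2.
Simple-span end rotations at 1 and 2 under the given loads:
  at 1: triangular load, peak 32: w₀L³/(45EI) = 153.6/EI
  at 2: triangular load, peak 32: 7w₀L³/(360EI) = 134.4/EI
  at 1: point load 52.8 at a = 2.4: Pab(L + b)/(6LEI) = 121.7/EI
  at 2: point load 52.8 at a = 2.4: Pab(L + a)/(6LEI) = 106.4/EI
  θ_10 = 275.3/EI,  θ_20 = 240.8/EI
Flexibility coefficients: a unit moment at one end gives L/(3EI) there and L/(6EI) at the far end, so f₁₁ = f₂₂ = 2/EI and f₁₂ = f₂₁ = 1/EI.
Compatibility — zero rotation at each built-in end:
  2 M_1 + 1 M_2 = 275.3
  1 M_1 + 2 M_2 = 240.8
Solving the pair gives M_1 = 103.2 kN·m and M_2 = 68.81 kN·m (hogging).

M_2 = 68.81 kN·m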